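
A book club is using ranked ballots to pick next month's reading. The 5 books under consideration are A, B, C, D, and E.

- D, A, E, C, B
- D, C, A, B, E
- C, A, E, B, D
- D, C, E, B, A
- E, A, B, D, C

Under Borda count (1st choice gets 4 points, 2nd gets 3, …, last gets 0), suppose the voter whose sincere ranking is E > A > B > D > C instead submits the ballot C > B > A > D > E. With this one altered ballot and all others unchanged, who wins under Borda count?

C

Borda totals with the altered ballot: A 10, B 6, C 15, D 13, E 6.
The switch changes the winner from D to C.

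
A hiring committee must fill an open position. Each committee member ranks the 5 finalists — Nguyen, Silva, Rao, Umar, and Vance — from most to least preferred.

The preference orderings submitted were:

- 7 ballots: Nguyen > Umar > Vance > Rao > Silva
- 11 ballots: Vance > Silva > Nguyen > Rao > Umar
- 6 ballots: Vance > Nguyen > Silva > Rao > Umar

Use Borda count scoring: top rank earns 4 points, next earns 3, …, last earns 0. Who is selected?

Borda scores:
  Nguyen: 7·4 + 11·2 + 6·3 = 68
  Silva: 7·0 + 11·3 + 6·2 = 45
  Rao: 7·1 + 11·1 + 6·1 = 24
  Umar: 7·3 + 11·0 + 6·0 = 21
  Vance: 7·2 + 11·4 + 6·4 = 82
Vance has the highest total.

Vance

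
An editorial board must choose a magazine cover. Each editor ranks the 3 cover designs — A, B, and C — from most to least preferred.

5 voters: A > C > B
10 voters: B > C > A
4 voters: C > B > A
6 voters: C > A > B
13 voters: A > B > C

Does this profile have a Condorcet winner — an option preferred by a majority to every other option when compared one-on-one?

Head-to-head results (38 voters total):
A vs B: A wins 24–14.
A vs C: C wins 20–18.
B vs C: B wins 23–15.
No candidate beats all others: A beats B beats C beats A, a majority cycle.

No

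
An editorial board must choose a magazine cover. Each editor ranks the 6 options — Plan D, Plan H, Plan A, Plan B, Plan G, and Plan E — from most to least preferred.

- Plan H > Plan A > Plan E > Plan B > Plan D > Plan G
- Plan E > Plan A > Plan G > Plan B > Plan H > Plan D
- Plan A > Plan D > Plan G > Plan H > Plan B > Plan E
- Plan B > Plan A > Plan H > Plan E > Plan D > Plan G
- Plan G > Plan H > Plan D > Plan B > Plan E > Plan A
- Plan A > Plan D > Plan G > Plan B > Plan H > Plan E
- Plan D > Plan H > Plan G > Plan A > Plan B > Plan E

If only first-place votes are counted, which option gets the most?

First-place vote totals:
  Plan D: 1
  Plan H: 1
  Plan A: 2
  Plan B: 1
  Plan G: 1
  Plan E: 1
Plan A has the most first-place votes.

Plan A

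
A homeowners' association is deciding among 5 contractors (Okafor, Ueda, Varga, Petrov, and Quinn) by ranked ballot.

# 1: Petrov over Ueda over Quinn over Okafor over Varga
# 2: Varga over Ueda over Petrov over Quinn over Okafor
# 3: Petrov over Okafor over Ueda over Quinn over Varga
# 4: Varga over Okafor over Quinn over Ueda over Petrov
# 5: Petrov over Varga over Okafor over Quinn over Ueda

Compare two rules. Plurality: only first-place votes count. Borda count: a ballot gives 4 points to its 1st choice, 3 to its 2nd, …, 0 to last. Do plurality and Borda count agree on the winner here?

Yes

Plurality first-place counts: Okafor 0, Ueda 0, Varga 2, Petrov 3, Quinn 0 → Petrov.
Borda totals: Okafor 9, Ueda 9, Varga 11, Petrov 14, Quinn 7 → Petrov.
The two rules agree on Petrov.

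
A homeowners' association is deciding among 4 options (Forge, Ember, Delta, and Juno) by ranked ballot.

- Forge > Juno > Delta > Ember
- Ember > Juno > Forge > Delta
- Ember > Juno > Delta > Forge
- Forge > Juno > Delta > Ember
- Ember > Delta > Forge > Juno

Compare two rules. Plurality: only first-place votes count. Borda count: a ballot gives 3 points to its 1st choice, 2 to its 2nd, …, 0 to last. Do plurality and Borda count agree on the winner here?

Plurality first-place counts: Forge 2, Ember 3, Delta 0, Juno 0 → Ember.
Borda totals: Forge 8, Ember 9, Delta 5, Juno 8 → Ember.
The two rules agree on Ember.

Yes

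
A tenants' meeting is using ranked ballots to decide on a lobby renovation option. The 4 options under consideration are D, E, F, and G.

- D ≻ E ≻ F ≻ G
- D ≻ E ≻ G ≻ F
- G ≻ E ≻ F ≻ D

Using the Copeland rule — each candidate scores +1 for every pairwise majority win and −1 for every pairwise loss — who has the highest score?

Pairwise results:
  D vs E: D wins 2–1.
  D vs F: D wins 2–1.
  D vs G: D wins 2–1.
  E vs F: E wins 3–0.
  E vs G: E wins 2–1.
  F vs G: G wins 2–1.
Copeland scores (wins − losses):
  D: 3 − 0 = 3
  E: 2 − 1 = 1
  F: 0 − 3 = -3
  G: 1 − 2 = -1
D has the best Copeland score.

D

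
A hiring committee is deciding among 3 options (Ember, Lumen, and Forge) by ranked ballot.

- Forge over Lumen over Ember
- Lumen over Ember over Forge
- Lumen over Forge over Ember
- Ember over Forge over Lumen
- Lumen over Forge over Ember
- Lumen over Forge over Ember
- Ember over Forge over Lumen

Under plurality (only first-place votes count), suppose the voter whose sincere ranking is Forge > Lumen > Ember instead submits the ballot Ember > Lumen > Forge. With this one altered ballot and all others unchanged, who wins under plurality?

First-place totals with the altered ballot: Ember 3, Lumen 4, Forge 0.
The winner is unchanged: still Lumen.

Lumen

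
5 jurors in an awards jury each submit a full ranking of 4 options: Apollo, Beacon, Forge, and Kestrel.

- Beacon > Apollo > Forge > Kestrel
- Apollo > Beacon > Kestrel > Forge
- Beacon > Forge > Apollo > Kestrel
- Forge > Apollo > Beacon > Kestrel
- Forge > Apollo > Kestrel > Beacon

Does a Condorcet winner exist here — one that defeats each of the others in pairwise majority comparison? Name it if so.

There is no Condorcet winner

Head-to-head results (5 voters total):
Apollo vs Beacon: Apollo wins 3–2.
Apollo vs Forge: Forge wins 3–2.
Apollo vs Kestrel: Apollo wins 5–0.
Beacon vs Forge: Beacon wins 3–2.
Beacon vs Kestrel: Beacon wins 4–1.
Forge vs Kestrel: Forge wins 4–1.
No candidate beats all others: Apollo beats Beacon beats Forge beats Apollo, a majority cycle.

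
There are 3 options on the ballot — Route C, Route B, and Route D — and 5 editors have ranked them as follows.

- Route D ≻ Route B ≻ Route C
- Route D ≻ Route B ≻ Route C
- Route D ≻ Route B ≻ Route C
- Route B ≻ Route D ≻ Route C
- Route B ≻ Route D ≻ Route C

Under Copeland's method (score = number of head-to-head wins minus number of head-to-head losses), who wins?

Pairwise results:
  Route C vs Route B: Route B wins 5–0.
  Route C vs Route D: Route D wins 5–0.
  Route B vs Route D: Route D wins 3–2.
Copeland scores (wins − losses):
  Route C: 0 − 2 = -2
  Route B: 1 − 1 = 0
  Route D: 2 − 0 = 2
Route D has the best Copeland score.

Route D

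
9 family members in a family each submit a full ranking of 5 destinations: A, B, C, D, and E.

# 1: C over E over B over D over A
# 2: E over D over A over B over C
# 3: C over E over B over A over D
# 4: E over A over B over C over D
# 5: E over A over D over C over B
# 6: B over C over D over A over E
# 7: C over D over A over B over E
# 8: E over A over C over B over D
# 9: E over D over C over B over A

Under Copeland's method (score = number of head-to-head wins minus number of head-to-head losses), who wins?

Pairwise results:
  A vs B: A wins 5–4.
  A vs C: C wins 5–4.
  A vs D: D wins 5–4.
  A vs E: E wins 7–2.
  B vs C: C wins 6–3.
  B vs D: B wins 5–4.
  B vs E: E wins 7–2.
  C vs D: C wins 6–3.
  C vs E: E wins 5–4.
  D vs E: E wins 7–2.
Copeland scores (wins − losses):
  A: 1 − 3 = -2
  B: 1 − 3 = -2
  C: 3 − 1 = 2
  D: 1 − 3 = -2
  E: 4 − 0 = 4
E has the best Copeland score.

E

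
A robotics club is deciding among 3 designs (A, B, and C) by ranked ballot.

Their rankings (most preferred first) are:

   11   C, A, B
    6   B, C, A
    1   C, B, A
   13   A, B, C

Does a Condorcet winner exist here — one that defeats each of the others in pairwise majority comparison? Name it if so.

Head-to-head results (31 voters total):
A vs B: A wins 24–7.
A vs C: C wins 18–13.
B vs C: B wins 19–12.
No candidate beats all others: A beats B beats C beats A, a majority cycle.

No Condorcet winner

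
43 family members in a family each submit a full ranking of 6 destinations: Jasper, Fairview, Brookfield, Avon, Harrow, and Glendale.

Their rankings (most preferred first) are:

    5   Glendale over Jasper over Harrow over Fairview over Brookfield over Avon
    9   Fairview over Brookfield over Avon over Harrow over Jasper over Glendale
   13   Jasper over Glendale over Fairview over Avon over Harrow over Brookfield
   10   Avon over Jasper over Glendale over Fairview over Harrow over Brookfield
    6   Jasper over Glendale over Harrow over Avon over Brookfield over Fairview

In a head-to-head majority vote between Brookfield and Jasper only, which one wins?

Jasper

Ballots ranking Brookfield above Jasper: 9.
Ballots ranking Jasper above Brookfield: 5+13+10+6 = 34.
Jasper wins the head-to-head, 34–9.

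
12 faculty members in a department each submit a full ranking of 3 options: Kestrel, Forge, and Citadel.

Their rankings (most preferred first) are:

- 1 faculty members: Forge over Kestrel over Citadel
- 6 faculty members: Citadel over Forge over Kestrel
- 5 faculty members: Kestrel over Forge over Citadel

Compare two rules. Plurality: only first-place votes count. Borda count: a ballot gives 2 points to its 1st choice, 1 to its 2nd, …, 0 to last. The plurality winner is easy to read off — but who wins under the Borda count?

Forge

Plurality first-place counts: Kestrel 5, Forge 1, Citadel 6 → Citadel.
Borda totals: Kestrel 11, Forge 13, Citadel 12 → Forge.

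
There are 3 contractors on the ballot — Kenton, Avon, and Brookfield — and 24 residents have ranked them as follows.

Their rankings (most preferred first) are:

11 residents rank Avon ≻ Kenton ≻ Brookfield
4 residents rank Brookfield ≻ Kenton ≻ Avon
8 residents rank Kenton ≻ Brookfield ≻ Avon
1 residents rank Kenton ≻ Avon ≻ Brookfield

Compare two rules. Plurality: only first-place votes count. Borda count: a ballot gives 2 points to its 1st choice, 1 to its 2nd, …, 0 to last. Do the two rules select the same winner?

Plurality first-place counts: Kenton 9, Avon 11, Brookfield 4 → Avon.
Borda totals: Kenton 33, Avon 23, Brookfield 16 → Kenton.
The two rules disagree: plurality picks Avon, Borda picks Kenton.

No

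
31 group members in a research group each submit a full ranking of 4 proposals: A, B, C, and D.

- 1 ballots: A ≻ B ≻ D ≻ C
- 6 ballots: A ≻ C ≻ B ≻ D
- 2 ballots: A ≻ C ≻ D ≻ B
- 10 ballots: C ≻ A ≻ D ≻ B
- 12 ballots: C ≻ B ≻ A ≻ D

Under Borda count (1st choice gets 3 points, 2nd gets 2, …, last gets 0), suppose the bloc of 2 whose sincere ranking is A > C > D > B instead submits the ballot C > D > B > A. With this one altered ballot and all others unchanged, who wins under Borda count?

Borda totals with the altered ballot: A 53, B 34, C 84, D 15.
The winner is unchanged: still C.

C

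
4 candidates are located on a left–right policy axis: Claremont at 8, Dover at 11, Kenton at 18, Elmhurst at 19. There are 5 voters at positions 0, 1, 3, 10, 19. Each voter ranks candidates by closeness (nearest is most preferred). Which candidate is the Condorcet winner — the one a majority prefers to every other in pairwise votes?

With single-peaked preferences on a line, the Condorcet winner is the candidate closest to the median voter.
The median voter (position 3) is closest to Claremont at 8.
Check: Claremont vs Elmhurst — voters closer to Claremont: 4 of 5.

Claremont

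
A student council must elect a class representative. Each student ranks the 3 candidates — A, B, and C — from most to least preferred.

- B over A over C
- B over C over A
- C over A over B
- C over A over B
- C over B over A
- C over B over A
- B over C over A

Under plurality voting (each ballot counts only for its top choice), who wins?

First-place vote totals:
  A: 0
  B: 3
  C: 4
C has the most first-place votes.

C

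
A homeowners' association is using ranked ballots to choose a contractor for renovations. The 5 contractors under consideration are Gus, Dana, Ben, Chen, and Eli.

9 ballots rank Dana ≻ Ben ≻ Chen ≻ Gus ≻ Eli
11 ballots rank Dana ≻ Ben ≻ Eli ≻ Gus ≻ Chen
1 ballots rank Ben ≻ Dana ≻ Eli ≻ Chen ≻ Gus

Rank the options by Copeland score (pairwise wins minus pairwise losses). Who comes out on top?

Dana

Pairwise results:
  Gus vs Dana: Dana wins 21–0.
  Gus vs Ben: Ben wins 21–0.
  Gus vs Chen: Gus wins 11–10.
  Gus vs Eli: Eli wins 12–9.
  Dana vs Ben: Dana wins 20–1.
  Dana vs Chen: Dana wins 21–0.
  Dana vs Eli: Dana wins 21–0.
  Ben vs Chen: Ben wins 21–0.
  Ben vs Eli: Ben wins 21–0.
  Chen vs Eli: Eli wins 12–9.
Copeland scores (wins − losses):
  Gus: 1 − 3 = -2
  Dana: 4 − 0 = 4
  Ben: 3 − 1 = 2
  Chen: 0 − 4 = -4
  Eli: 2 − 2 = 0
Dana has the best Copeland score.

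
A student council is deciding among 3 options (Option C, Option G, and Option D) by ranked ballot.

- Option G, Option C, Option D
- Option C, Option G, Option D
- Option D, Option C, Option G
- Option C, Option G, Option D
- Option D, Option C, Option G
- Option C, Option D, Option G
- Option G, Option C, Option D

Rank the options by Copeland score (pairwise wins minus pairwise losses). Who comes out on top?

Pairwise results:
  Option C vs Option G: Option C wins 5–2.
  Option C vs Option D: Option C wins 5–2.
  Option G vs Option D: Option G wins 4–3.
Copeland scores (wins − losses):
  Option C: 2 − 0 = 2
  Option G: 1 − 1 = 0
  Option D: 0 − 2 = -2
Option C has the best Copeland score.

Option C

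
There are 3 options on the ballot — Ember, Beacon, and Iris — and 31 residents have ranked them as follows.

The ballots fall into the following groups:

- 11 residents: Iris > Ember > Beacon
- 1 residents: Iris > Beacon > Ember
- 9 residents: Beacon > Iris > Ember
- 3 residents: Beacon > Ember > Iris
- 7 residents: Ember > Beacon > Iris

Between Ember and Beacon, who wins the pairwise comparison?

Ballots ranking Ember above Beacon: 11+7 = 18.
Ballots ranking Beacon above Ember: 1+9+3 = 13.
Ember wins the head-to-head, 18–13.

Ember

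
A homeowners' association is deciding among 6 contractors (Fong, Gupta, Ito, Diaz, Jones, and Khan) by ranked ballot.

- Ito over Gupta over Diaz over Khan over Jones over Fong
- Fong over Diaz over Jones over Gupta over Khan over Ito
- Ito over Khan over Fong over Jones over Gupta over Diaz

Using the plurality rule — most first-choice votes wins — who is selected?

Ito

First-place vote totals:
  Fong: 1
  Gupta: 0
  Ito: 2
  Diaz: 0
  Jones: 0
  Khan: 0
Ito has the most first-place votes.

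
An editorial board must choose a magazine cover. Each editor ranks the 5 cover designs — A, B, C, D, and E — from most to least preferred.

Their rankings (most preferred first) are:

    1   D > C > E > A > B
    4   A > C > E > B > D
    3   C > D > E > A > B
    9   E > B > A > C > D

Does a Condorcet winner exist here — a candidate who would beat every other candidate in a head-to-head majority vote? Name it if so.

Head-to-head results (17 voters total):
A vs B: B wins 9–8.
A vs C: A wins 13–4.
A vs D: A wins 13–4.
A vs E: E wins 13–4.
B vs C: B wins 9–8.
B vs D: B wins 13–4.
B vs E: E wins 17–0.
C vs D: C wins 16–1.
C vs E: E wins 9–8.
D vs E: E wins 13–4.
E beats each rival — A (13–4), B (17–0), C (9–8), D (13–4) — so E is the Condorcet winner.

E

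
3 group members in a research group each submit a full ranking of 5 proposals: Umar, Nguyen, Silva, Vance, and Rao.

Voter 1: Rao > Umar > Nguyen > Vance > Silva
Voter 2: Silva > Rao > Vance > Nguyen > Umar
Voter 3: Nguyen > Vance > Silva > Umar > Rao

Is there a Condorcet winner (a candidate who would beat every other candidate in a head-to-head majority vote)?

Head-to-head results (3 voters total):
Umar vs Nguyen: Nguyen wins 2–1.
Umar vs Silva: Silva wins 2–1.
Umar vs Vance: Vance wins 2–1.
Umar vs Rao: Rao wins 2–1.
Nguyen vs Silva: Nguyen wins 2–1.
Nguyen vs Vance: Nguyen wins 2–1.
Nguyen vs Rao: Rao wins 2–1.
Silva vs Vance: Vance wins 2–1.
Silva vs Rao: Silva wins 2–1.
Vance vs Rao: Rao wins 2–1.
No candidate beats all others: Nguyen beats Silva beats Rao beats Nguyen, a majority cycle.

No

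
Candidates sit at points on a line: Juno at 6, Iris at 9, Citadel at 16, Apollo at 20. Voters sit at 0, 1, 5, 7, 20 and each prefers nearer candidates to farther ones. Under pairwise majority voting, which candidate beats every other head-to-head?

Juno

With single-peaked preferences on a line, the Condorcet winner is the candidate closest to the median voter.
The median voter (position 5) is closest to Juno at 6.
Check: Juno vs Iris — voters closer to Juno: 4 of 5.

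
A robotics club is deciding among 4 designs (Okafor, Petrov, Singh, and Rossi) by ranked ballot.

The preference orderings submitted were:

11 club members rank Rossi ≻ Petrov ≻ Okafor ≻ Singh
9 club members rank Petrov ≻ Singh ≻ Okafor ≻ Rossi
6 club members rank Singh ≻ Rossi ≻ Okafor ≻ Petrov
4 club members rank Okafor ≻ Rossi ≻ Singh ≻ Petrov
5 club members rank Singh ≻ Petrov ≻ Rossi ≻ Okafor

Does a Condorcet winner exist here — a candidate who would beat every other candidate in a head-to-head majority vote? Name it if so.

There is no Condorcet winner

Head-to-head results (35 voters total):
Okafor vs Petrov: Petrov wins 25–10.
Okafor vs Singh: Singh wins 20–15.
Okafor vs Rossi: Rossi wins 22–13.
Petrov vs Singh: Petrov wins 20–15.
Petrov vs Rossi: Rossi wins 21–14.
Singh vs Rossi: Singh wins 20–15.
No candidate beats all others: Petrov beats Singh beats Rossi beats Petrov, a majority cycle.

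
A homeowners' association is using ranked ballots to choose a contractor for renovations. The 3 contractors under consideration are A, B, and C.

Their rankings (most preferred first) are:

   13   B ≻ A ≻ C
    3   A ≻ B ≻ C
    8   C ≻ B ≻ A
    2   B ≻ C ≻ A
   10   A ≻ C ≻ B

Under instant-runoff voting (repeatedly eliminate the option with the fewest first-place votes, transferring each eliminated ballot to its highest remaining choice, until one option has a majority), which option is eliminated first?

C

Round 1: B 15, A 13, C 8. C has the fewest and is eliminated.
Round 2: B 23, A 13. B has a majority.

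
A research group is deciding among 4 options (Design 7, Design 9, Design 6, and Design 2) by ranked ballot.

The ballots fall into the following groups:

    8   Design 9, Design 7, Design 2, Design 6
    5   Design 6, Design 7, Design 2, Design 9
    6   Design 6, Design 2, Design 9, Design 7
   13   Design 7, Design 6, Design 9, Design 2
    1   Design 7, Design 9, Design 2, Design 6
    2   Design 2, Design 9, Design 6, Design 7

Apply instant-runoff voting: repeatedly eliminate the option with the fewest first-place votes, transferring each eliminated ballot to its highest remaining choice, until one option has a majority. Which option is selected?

Round 1: Design 7 14, Design 6 11, Design 9 8, Design 2 2. Design 2 has the fewest and is eliminated.
Round 2: Design 7 14, Design 6 11, Design 9 10. Design 9 has the fewest and is eliminated.
Round 3: Design 7 22, Design 6 13. Design 7 has a majority.

Design 7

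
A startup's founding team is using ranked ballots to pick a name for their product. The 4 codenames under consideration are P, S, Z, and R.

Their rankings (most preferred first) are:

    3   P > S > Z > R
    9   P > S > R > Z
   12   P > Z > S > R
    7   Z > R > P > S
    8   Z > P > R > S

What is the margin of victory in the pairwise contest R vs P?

Ballots ranking R above P: 7.
Ballots ranking P above R: 3+9+12+8 = 32.
P wins 32–7, a margin of 25.

25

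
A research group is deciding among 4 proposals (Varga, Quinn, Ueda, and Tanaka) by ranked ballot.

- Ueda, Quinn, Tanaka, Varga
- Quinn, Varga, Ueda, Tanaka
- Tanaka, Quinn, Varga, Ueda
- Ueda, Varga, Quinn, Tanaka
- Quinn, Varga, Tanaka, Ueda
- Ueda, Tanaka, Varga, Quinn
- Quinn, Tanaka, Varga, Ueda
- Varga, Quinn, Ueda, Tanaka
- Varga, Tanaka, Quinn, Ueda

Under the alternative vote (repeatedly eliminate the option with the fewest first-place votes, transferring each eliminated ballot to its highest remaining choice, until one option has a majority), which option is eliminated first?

Tanaka

Round 1: Quinn 3, Ueda 3, Varga 2, Tanaka 1. Tanaka has the fewest and is eliminated.
Round 2: Quinn 4, Ueda 3, Varga 2. Varga has the fewest and is eliminated.
Round 3: Quinn 6, Ueda 3. Quinn has a majority.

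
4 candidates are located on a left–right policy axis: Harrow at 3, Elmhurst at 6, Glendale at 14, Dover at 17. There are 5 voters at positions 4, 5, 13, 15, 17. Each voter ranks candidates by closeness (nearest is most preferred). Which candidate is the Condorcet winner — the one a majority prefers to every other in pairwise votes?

Glendale

With single-peaked preferences on a line, the Condorcet winner is the candidate closest to the median voter.
The median voter (position 13) is closest to Glendale at 14.
Check: Glendale vs Dover — voters closer to Glendale: 4 of 5.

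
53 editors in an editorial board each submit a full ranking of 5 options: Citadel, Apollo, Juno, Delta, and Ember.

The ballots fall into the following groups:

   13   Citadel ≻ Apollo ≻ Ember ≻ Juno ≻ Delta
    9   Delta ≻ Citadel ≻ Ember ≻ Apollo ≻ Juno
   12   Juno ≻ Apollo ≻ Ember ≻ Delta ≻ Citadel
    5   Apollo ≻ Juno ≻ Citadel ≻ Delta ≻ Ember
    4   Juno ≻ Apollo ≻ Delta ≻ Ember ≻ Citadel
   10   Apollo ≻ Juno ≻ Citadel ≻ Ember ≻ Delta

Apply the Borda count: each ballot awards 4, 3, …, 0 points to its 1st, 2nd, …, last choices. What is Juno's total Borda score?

122

Borda scores:
  Citadel: 13·4 + 9·3 + 12·0 + 5·2 + 4·0 + 10·2 = 109
  Apollo: 13·3 + 9·1 + 12·3 + 5·4 + 4·3 + 10·4 = 156
  Juno: 13·1 + 9·0 + 12·4 + 5·3 + 4·4 + 10·3 = 122
  Delta: 13·0 + 9·4 + 12·1 + 5·1 + 4·2 + 10·0 = 61
  Ember: 13·2 + 9·2 + 12·2 + 5·0 + 4·1 + 10·1 = 82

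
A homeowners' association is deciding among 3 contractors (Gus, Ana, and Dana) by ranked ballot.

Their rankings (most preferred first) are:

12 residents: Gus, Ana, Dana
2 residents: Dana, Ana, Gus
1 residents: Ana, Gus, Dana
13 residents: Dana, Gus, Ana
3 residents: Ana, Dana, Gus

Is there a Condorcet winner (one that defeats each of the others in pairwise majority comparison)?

No

Head-to-head results (31 voters total):
Gus vs Ana: Gus wins 25–6.
Gus vs Dana: Dana wins 18–13.
Ana vs Dana: Ana wins 16–15.
No candidate beats all others: Gus beats Ana beats Dana beats Gus, a majority cycle.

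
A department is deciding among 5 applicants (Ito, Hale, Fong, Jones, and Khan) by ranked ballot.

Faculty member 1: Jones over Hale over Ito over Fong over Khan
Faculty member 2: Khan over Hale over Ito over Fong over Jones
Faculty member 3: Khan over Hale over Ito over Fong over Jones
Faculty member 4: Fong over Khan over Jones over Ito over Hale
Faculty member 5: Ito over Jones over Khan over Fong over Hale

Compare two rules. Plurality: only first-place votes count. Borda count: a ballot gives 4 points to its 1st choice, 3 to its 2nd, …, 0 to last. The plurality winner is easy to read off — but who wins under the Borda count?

Plurality first-place counts: Ito 1, Hale 0, Fong 1, Jones 1, Khan 2 → Khan.
Borda totals: Ito 11, Hale 9, Fong 8, Jones 9, Khan 13 → Khan.

Khan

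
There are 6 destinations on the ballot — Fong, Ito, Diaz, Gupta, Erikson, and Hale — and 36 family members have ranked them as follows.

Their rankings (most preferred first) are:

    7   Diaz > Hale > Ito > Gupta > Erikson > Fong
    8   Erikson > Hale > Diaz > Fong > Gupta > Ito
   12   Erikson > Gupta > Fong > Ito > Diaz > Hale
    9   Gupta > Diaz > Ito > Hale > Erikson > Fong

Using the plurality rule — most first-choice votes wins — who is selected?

Erikson

First-place vote totals:
  Fong: 0
  Ito: 0
  Diaz: 7
  Gupta: 9
  Erikson: 20
  Hale: 0
Erikson has the most first-place votes.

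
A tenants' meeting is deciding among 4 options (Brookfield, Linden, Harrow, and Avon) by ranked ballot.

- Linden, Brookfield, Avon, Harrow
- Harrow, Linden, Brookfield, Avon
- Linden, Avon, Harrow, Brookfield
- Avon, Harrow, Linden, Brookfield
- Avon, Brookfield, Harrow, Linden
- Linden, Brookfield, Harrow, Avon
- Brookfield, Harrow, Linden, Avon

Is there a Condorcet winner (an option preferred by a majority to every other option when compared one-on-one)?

No

Head-to-head results (7 voters total):
Brookfield vs Linden: Linden wins 5–2.
Brookfield vs Harrow: Brookfield wins 4–3.
Brookfield vs Avon: Brookfield wins 4–3.
Linden vs Harrow: Harrow wins 4–3.
Linden vs Avon: Linden wins 5–2.
Harrow vs Avon: Avon wins 4–3.
No candidate beats all others: Brookfield beats Harrow beats Linden beats Brookfield, a majority cycle.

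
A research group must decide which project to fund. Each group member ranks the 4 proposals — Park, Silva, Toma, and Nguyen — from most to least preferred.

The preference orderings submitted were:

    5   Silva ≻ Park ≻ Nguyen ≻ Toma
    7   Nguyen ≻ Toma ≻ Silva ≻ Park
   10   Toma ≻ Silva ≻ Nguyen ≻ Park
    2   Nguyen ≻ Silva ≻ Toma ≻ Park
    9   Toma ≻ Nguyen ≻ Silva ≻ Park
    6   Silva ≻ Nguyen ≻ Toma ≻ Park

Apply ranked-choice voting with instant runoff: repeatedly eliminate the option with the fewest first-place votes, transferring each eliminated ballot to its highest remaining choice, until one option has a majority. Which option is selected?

Toma

Round 1: Toma 19, Silva 11, Nguyen 9, Park 0. Park has the fewest and is eliminated.
Round 2: Toma 19, Silva 11, Nguyen 9. Nguyen has the fewest and is eliminated.
Round 3: Toma 26, Silva 13. Toma has a majority.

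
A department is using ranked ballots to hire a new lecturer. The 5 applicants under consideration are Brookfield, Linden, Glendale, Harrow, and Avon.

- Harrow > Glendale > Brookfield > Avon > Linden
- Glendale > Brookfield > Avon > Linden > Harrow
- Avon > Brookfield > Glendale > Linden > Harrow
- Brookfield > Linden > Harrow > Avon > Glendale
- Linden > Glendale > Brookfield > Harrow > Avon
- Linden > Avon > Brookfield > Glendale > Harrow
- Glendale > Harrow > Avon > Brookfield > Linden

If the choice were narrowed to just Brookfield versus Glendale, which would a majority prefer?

Ballots ranking Brookfield above Glendale: 3.
Ballots ranking Glendale above Brookfield: 4.
Glendale wins the head-to-head, 4–3.

Glendale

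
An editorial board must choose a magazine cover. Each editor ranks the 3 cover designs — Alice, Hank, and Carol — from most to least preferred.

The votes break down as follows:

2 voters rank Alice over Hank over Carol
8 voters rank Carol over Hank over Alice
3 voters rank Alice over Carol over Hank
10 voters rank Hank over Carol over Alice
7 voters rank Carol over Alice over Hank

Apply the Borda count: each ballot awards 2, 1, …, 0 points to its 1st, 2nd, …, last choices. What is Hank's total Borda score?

Borda scores:
  Alice: 2·2 + 8·0 + 3·2 + 10·0 + 7·1 = 17
  Hank: 2·1 + 8·1 + 3·0 + 10·2 + 7·0 = 30
  Carol: 2·0 + 8·2 + 3·1 + 10·1 + 7·2 = 43

30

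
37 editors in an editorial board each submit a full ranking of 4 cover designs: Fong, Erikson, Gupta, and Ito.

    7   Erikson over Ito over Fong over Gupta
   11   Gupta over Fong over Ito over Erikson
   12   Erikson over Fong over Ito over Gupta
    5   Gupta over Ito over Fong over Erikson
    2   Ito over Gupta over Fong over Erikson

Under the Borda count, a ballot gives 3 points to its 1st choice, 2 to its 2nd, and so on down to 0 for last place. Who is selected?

Borda scores:
  Fong: 7·1 + 11·2 + 12·2 + 5·1 + 2·1 = 60
  Erikson: 7·3 + 11·0 + 12·3 + 5·0 + 2·0 = 57
  Gupta: 7·0 + 11·3 + 12·0 + 5·3 + 2·2 = 52
  Ito: 7·2 + 11·1 + 12·1 + 5·2 + 2·3 = 53
Fong has the highest total.

Fong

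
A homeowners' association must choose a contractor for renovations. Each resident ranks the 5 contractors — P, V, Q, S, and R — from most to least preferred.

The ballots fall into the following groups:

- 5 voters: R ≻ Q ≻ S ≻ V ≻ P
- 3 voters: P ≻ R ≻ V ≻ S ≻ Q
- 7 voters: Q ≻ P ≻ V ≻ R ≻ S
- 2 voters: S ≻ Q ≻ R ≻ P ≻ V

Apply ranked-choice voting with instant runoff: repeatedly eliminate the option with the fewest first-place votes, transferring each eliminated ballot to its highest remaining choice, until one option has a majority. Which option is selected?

Round 1: Q 7, R 5, P 3, S 2, V 0. V has the fewest and is eliminated.
Round 2: Q 7, R 5, P 3, S 2. S has the fewest and is eliminated.
Round 3: Q 9, R 5, P 3. Q has a majority.

Q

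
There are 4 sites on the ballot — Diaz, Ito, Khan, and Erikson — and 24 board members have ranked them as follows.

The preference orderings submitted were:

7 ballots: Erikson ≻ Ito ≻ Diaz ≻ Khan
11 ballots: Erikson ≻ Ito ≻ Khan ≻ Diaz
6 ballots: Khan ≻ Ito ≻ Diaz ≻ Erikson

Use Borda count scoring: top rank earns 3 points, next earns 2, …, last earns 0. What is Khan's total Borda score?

29

Borda scores:
  Diaz: 7·1 + 11·0 + 6·1 = 13
  Ito: 7·2 + 11·2 + 6·2 = 48
  Khan: 7·0 + 11·1 + 6·3 = 29
  Erikson: 7·3 + 11·3 + 6·0 = 54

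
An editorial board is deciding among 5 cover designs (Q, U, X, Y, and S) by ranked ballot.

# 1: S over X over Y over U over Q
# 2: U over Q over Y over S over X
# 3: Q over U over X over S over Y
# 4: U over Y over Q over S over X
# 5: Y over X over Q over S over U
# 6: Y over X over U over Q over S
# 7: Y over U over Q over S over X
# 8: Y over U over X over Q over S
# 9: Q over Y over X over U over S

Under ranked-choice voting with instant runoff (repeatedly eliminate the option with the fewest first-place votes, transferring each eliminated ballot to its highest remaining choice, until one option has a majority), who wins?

Y

Round 1: Y 4, Q 2, U 2, S 1, X 0. X has the fewest and is eliminated.
Round 2: Y 4, Q 2, U 2, S 1. S has the fewest and is eliminated.
Round 3: Y 5, Q 2, U 2. Y has a majority.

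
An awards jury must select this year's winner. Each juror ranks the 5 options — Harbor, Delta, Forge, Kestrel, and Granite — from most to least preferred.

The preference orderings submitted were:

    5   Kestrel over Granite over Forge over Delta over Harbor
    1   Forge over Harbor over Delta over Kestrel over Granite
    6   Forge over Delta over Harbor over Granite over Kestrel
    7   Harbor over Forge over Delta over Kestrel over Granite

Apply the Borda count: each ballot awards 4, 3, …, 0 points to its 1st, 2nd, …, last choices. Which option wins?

Borda scores:
  Harbor: 5·0 + 3 + 6·2 + 7·4 = 43
  Delta: 5·1 + 2 + 6·3 + 7·2 = 39
  Forge: 5·2 + 4 + 6·4 + 7·3 = 59
  Kestrel: 5·4 + 1 + 6·0 + 7·1 = 28
  Granite: 5·3 + 0 + 6·1 + 7·0 = 21
Forge has the highest total.

Forge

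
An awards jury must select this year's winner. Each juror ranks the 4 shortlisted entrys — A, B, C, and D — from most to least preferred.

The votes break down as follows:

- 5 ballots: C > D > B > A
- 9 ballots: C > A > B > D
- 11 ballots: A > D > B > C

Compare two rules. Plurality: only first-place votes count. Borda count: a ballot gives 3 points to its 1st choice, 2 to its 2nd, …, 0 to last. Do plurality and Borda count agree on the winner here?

Plurality first-place counts: A 11, B 0, C 14, D 0 → C.
Borda totals: A 51, B 25, C 42, D 32 → A.
The two rules disagree: plurality picks C, Borda picks A.

No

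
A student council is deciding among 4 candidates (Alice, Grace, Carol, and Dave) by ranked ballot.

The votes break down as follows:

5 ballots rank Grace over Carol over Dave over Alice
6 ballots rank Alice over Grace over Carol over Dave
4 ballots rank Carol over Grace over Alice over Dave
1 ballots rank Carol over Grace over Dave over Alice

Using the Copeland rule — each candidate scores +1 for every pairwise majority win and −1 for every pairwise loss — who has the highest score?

Pairwise results:
  Alice vs Grace: Grace wins 10–6.
  Alice vs Carol: Carol wins 10–6.
  Alice vs Dave: Alice wins 10–6.
  Grace vs Carol: Grace wins 11–5.
  Grace vs Dave: Grace wins 16–0.
  Carol vs Dave: Carol wins 16–0.
Copeland scores (wins − losses):
  Alice: 1 − 2 = -1
  Grace: 3 − 0 = 3
  Carol: 2 − 1 = 1
  Dave: 0 − 3 = -3
Grace has the best Copeland score.

Grace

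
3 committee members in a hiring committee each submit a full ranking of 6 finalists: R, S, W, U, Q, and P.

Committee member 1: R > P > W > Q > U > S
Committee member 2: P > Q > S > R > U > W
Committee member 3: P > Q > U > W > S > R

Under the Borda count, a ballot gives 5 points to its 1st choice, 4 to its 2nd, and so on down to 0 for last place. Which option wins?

Borda scores:
  R: 5 + 2 + 0 = 7
  S: 0 + 3 + 1 = 4
  W: 3 + 0 + 2 = 5
  U: 1 + 1 + 3 = 5
  Q: 2 + 4 + 4 = 10
  P: 4 + 5 + 5 = 14
P has the highest total.

P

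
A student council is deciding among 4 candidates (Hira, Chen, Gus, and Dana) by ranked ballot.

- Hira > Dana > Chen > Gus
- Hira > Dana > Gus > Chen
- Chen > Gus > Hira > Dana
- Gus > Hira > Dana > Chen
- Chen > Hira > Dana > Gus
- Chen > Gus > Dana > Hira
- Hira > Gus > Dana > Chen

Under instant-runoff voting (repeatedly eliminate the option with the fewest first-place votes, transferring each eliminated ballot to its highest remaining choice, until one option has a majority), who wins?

Round 1: Hira 3, Chen 3, Gus 1, Dana 0. Dana has the fewest and is eliminated.
Round 2: Hira 3, Chen 3, Gus 1. Gus has the fewest and is eliminated.
Round 3: Hira 4, Chen 3. Hira has a majority.

Hira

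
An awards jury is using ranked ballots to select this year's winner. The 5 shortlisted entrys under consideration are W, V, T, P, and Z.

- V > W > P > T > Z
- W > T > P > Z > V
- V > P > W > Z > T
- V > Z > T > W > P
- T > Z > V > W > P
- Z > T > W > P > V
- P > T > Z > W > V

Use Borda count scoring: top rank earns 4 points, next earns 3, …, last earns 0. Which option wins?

Borda scores:
  W: 3 + 4 + 2 + 1 + 1 + 2 + 1 = 14
  V: 4 + 0 + 4 + 4 + 2 + 0 + 0 = 14
  T: 1 + 3 + 0 + 2 + 4 + 3 + 3 = 16
  P: 2 + 2 + 3 + 0 + 0 + 1 + 4 = 12
  Z: 0 + 1 + 1 + 3 + 3 + 4 + 2 = 14
T has the highest total.

T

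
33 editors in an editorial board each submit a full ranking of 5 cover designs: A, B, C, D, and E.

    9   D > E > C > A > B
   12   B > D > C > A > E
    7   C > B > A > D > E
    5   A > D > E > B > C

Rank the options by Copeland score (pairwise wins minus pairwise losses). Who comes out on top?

B

Pairwise results:
  A vs B: B wins 19–14.
  A vs C: C wins 28–5.
  A vs D: D wins 21–12.
  A vs E: A wins 24–9.
  B vs C: B wins 17–16.
  B vs D: B wins 19–14.
  B vs E: B wins 19–14.
  C vs D: D wins 26–7.
  C vs E: C wins 19–14.
  D vs E: D wins 33–0.
Copeland scores (wins − losses):
  A: 1 − 3 = -2
  B: 4 − 0 = 4
  C: 2 − 2 = 0
  D: 3 − 1 = 2
  E: 0 − 4 = -4
B has the best Copeland score.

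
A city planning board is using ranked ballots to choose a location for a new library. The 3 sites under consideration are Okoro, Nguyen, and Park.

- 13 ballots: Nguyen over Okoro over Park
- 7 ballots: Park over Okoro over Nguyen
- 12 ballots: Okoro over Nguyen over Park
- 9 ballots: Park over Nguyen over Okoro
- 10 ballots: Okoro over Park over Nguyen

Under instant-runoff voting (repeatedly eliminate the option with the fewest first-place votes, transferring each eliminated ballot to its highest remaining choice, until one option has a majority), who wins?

Round 1: Okoro 22, Park 16, Nguyen 13. Nguyen has the fewest and is eliminated.
Round 2: Okoro 35, Park 16. Okoro has a majority.

Okoro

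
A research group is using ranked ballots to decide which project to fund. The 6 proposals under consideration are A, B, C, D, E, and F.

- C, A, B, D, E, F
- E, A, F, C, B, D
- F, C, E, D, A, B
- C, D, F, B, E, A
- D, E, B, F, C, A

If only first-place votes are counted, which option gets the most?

First-place vote totals:
  A: 0
  B: 0
  C: 2
  D: 1
  E: 1
  F: 1
C has the most first-place votes.

C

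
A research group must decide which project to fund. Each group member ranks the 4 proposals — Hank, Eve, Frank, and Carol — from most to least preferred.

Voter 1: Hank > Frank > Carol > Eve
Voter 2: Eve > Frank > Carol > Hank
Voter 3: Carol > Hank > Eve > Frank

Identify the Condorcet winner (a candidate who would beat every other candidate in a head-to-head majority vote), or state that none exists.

None — there is no Condorcet winner

Head-to-head results (3 voters total):
Hank vs Eve: Hank wins 2–1.
Hank vs Frank: Hank wins 2–1.
Hank vs Carol: Carol wins 2–1.
Eve vs Frank: Eve wins 2–1.
Eve vs Carol: Carol wins 2–1.
Frank vs Carol: Frank wins 2–1.
No candidate beats all others: Hank beats Frank beats Carol beats Hank, a majority cycle.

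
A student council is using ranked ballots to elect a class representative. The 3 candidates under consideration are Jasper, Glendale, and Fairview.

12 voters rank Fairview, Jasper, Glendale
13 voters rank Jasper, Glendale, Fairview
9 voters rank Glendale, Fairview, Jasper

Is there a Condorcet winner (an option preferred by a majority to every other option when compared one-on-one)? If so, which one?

No Condorcet winner

Head-to-head results (34 voters total):
Jasper vs Glendale: Jasper wins 25–9.
Jasper vs Fairview: Fairview wins 21–13.
Glendale vs Fairview: Glendale wins 22–12.
No candidate beats all others: Jasper beats Glendale beats Fairview beats Jasper, a majority cycle.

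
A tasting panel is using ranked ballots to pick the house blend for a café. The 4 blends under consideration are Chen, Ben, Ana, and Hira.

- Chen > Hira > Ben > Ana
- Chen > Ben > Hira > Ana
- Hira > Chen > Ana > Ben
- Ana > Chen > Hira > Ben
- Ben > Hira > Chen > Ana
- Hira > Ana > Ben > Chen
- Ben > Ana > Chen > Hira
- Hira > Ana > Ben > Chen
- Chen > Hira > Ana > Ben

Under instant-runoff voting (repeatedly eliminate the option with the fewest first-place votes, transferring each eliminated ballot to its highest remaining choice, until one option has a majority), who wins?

Round 1: Chen 3, Hira 3, Ben 2, Ana 1. Ana has the fewest and is eliminated.
Round 2: Chen 4, Hira 3, Ben 2. Ben has the fewest and is eliminated.
Round 3: Chen 5, Hira 4. Chen has a majority.

Chen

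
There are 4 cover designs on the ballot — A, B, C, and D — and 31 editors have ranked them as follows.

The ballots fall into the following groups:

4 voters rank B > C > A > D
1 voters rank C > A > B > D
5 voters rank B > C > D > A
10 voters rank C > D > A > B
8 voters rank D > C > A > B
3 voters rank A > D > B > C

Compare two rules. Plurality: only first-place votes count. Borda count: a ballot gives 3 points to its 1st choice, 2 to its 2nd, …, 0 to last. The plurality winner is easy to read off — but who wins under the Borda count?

C

Plurality first-place counts: A 3, B 9, C 11, D 8 → C.
Borda totals: A 33, B 31, C 67, D 55 → C.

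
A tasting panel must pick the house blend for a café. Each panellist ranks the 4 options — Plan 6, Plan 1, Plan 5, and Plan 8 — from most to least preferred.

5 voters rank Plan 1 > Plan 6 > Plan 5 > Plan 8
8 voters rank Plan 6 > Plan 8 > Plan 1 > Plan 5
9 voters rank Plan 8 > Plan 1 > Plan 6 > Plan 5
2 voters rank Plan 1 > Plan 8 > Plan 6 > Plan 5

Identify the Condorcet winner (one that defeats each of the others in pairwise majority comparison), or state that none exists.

Head-to-head results (24 voters total):
Plan 6 vs Plan 1: Plan 1 wins 16–8.
Plan 6 vs Plan 5: Plan 6 wins 24–0.
Plan 6 vs Plan 8: Plan 6 wins 13–11.
Plan 1 vs Plan 5: Plan 1 wins 24–0.
Plan 1 vs Plan 8: Plan 8 wins 17–7.
Plan 5 vs Plan 8: Plan 8 wins 19–5.
No candidate beats all others: Plan 6 beats Plan 8 beats Plan 1 beats Plan 6, a majority cycle.

There is no Condorcet winner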